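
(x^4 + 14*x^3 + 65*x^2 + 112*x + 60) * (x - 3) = x^5 + 11*x^4 + 23*x^3 - 83*x^2 - 276*x - 180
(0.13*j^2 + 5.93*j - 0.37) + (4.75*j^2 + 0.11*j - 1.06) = 4.88*j^2 + 6.04*j - 1.43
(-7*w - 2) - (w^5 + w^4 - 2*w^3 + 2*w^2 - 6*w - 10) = -w^5 - w^4 + 2*w^3 - 2*w^2 - w + 8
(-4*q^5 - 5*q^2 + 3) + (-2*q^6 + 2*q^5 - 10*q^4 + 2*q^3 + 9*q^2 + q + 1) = -2*q^6 - 2*q^5 - 10*q^4 + 2*q^3 + 4*q^2 + q + 4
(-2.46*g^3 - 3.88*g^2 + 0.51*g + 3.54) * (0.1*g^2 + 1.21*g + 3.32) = -0.246*g^5 - 3.3646*g^4 - 12.811*g^3 - 11.9105*g^2 + 5.9766*g + 11.7528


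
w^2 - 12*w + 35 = (w - 7)*(w - 5)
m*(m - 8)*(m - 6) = m^3 - 14*m^2 + 48*m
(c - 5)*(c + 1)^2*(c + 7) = c^4 + 4*c^3 - 30*c^2 - 68*c - 35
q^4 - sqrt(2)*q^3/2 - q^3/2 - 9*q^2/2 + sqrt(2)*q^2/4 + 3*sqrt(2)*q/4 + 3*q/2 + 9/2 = (q - 3/2)*(q + 1)*(q - 3*sqrt(2)/2)*(q + sqrt(2))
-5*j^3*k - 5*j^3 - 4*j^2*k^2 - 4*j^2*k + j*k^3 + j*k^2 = (-5*j + k)*(j + k)*(j*k + j)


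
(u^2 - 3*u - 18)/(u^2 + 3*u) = (u - 6)/u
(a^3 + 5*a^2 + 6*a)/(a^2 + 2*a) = a + 3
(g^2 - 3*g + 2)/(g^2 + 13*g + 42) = (g^2 - 3*g + 2)/(g^2 + 13*g + 42)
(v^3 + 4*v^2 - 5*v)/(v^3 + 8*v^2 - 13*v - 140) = v*(v - 1)/(v^2 + 3*v - 28)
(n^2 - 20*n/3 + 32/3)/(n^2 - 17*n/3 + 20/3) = (3*n - 8)/(3*n - 5)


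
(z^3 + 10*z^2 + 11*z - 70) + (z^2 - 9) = z^3 + 11*z^2 + 11*z - 79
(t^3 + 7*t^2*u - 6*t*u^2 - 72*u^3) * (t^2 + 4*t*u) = t^5 + 11*t^4*u + 22*t^3*u^2 - 96*t^2*u^3 - 288*t*u^4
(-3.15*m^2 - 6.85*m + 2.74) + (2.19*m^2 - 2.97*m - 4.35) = -0.96*m^2 - 9.82*m - 1.61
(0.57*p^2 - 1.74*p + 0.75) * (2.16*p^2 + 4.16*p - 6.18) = 1.2312*p^4 - 1.3872*p^3 - 9.141*p^2 + 13.8732*p - 4.635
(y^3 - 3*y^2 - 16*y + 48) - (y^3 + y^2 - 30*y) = -4*y^2 + 14*y + 48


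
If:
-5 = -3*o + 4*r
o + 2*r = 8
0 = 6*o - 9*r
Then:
No Solution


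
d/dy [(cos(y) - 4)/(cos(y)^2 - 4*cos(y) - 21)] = (cos(y)^2 - 8*cos(y) + 37)*sin(y)/(sin(y)^2 + 4*cos(y) + 20)^2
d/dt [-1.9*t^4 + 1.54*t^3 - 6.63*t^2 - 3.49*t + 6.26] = -7.6*t^3 + 4.62*t^2 - 13.26*t - 3.49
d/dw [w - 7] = 1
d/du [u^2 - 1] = 2*u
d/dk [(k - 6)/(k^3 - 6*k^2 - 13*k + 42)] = (k^3 - 6*k^2 - 13*k + (k - 6)*(-3*k^2 + 12*k + 13) + 42)/(k^3 - 6*k^2 - 13*k + 42)^2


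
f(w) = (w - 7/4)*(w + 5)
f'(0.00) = 3.25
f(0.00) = -8.75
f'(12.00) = 27.25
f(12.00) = 174.25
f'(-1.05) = 1.15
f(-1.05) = -11.06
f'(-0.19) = 2.87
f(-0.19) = -9.33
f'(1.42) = 6.09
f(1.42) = -2.12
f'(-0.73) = 1.79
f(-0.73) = -10.59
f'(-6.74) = -10.23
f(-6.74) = 14.77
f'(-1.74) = -0.23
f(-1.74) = -11.38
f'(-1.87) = -0.49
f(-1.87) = -11.33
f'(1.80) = 6.85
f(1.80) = 0.34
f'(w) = 2*w + 13/4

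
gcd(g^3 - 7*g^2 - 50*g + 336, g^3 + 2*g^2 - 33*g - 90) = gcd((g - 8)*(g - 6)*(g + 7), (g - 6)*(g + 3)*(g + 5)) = g - 6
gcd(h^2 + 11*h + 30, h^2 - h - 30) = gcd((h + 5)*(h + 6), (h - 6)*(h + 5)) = h + 5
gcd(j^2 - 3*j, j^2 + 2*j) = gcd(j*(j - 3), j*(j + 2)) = j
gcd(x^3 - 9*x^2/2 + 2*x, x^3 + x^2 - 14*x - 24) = x - 4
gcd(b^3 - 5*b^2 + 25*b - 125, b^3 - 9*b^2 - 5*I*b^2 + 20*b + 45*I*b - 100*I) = b^2 + b*(-5 - 5*I) + 25*I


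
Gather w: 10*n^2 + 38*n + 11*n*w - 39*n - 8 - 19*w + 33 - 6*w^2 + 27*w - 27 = 10*n^2 - n - 6*w^2 + w*(11*n + 8) - 2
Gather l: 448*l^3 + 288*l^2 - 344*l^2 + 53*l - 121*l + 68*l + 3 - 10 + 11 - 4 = 448*l^3 - 56*l^2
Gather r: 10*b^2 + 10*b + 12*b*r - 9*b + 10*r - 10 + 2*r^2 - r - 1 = 10*b^2 + b + 2*r^2 + r*(12*b + 9) - 11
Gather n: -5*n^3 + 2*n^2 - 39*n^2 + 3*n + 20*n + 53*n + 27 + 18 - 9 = -5*n^3 - 37*n^2 + 76*n + 36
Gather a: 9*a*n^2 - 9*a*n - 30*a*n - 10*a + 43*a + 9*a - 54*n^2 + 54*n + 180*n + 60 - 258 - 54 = a*(9*n^2 - 39*n + 42) - 54*n^2 + 234*n - 252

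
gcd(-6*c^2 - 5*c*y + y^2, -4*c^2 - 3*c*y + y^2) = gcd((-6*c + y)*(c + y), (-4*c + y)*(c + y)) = c + y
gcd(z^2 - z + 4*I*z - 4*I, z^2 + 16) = z + 4*I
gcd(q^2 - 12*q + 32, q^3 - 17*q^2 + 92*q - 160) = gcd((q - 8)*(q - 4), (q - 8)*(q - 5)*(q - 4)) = q^2 - 12*q + 32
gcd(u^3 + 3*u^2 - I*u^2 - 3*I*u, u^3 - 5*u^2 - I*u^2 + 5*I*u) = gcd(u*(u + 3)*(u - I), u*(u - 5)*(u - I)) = u^2 - I*u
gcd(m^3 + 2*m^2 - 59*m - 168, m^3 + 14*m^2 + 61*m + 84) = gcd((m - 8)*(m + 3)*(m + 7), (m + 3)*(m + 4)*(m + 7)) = m^2 + 10*m + 21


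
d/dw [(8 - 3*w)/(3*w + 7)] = -45/(3*w + 7)^2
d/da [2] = 0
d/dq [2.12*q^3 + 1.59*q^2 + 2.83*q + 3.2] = 6.36*q^2 + 3.18*q + 2.83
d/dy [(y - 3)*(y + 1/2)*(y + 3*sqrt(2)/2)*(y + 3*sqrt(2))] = 4*y^3 - 15*y^2/2 + 27*sqrt(2)*y^2/2 - 45*sqrt(2)*y/2 + 15*y - 45/2 - 27*sqrt(2)/4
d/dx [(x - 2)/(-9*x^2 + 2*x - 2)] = (9*x^2 - 36*x + 2)/(81*x^4 - 36*x^3 + 40*x^2 - 8*x + 4)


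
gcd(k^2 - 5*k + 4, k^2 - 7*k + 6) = k - 1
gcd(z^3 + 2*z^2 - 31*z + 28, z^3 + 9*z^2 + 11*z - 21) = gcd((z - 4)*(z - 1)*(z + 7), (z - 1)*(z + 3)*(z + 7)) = z^2 + 6*z - 7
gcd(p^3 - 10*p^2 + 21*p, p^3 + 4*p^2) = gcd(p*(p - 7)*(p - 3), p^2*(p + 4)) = p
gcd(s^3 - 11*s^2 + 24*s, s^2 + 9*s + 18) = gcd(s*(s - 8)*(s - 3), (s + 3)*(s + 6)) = 1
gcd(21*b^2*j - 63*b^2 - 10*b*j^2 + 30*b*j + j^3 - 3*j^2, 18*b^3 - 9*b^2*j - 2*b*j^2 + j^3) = 3*b - j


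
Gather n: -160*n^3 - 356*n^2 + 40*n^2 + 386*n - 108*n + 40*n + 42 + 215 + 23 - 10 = -160*n^3 - 316*n^2 + 318*n + 270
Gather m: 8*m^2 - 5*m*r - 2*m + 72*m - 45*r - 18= 8*m^2 + m*(70 - 5*r) - 45*r - 18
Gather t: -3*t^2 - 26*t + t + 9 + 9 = -3*t^2 - 25*t + 18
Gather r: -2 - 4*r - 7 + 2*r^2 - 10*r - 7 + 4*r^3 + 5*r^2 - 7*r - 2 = 4*r^3 + 7*r^2 - 21*r - 18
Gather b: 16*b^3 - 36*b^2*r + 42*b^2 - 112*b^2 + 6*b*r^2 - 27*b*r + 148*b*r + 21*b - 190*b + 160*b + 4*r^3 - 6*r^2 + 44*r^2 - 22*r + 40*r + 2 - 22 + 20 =16*b^3 + b^2*(-36*r - 70) + b*(6*r^2 + 121*r - 9) + 4*r^3 + 38*r^2 + 18*r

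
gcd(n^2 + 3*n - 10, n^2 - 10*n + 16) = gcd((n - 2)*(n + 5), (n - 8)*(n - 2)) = n - 2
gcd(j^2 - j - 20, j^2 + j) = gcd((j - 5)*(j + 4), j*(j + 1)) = 1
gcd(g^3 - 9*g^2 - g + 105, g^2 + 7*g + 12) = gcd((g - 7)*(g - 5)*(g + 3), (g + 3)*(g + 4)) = g + 3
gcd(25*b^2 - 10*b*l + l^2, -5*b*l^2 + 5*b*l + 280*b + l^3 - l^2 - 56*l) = 5*b - l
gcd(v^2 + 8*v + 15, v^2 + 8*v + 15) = v^2 + 8*v + 15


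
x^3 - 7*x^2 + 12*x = x*(x - 4)*(x - 3)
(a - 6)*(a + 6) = a^2 - 36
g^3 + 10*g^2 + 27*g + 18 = (g + 1)*(g + 3)*(g + 6)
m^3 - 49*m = m*(m - 7)*(m + 7)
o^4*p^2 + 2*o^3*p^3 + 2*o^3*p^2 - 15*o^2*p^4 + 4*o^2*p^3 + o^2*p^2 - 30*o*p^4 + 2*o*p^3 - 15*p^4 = (o - 3*p)*(o + 5*p)*(o*p + p)^2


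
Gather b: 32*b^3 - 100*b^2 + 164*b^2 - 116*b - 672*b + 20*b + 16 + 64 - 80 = 32*b^3 + 64*b^2 - 768*b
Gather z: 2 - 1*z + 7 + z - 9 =0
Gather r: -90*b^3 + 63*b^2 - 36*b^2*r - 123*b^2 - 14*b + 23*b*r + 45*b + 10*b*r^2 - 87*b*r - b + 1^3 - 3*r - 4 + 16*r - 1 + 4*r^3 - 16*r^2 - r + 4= -90*b^3 - 60*b^2 + 30*b + 4*r^3 + r^2*(10*b - 16) + r*(-36*b^2 - 64*b + 12)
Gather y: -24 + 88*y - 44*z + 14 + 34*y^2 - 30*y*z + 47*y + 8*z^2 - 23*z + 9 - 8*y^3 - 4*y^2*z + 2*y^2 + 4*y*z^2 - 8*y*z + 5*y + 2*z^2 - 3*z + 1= -8*y^3 + y^2*(36 - 4*z) + y*(4*z^2 - 38*z + 140) + 10*z^2 - 70*z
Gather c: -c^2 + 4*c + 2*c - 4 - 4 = -c^2 + 6*c - 8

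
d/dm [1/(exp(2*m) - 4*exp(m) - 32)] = 2*(2 - exp(m))*exp(m)/(-exp(2*m) + 4*exp(m) + 32)^2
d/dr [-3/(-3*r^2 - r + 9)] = 3*(-6*r - 1)/(3*r^2 + r - 9)^2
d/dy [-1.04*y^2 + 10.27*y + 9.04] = 10.27 - 2.08*y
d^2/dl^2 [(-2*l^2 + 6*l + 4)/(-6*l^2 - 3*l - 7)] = 8*(-63*l^3 - 171*l^2 + 135*l + 89)/(216*l^6 + 324*l^5 + 918*l^4 + 783*l^3 + 1071*l^2 + 441*l + 343)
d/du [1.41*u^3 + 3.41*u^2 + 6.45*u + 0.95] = 4.23*u^2 + 6.82*u + 6.45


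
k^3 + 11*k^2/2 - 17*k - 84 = (k - 4)*(k + 7/2)*(k + 6)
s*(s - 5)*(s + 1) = s^3 - 4*s^2 - 5*s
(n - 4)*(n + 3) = n^2 - n - 12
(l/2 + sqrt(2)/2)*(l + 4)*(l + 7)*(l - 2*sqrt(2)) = l^4/2 - sqrt(2)*l^3/2 + 11*l^3/2 - 11*sqrt(2)*l^2/2 + 12*l^2 - 22*l - 14*sqrt(2)*l - 56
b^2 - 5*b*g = b*(b - 5*g)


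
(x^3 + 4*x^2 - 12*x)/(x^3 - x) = (x^2 + 4*x - 12)/(x^2 - 1)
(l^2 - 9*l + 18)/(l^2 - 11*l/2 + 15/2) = 2*(l - 6)/(2*l - 5)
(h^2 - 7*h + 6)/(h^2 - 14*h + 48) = (h - 1)/(h - 8)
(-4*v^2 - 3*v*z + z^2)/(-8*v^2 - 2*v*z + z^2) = (v + z)/(2*v + z)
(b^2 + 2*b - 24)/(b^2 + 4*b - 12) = (b - 4)/(b - 2)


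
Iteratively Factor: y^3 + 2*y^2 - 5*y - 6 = (y + 3)*(y^2 - y - 2) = (y - 2)*(y + 3)*(y + 1)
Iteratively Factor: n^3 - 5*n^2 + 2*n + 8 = (n + 1)*(n^2 - 6*n + 8) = (n - 2)*(n + 1)*(n - 4)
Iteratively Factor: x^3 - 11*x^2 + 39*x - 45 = (x - 3)*(x^2 - 8*x + 15) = (x - 5)*(x - 3)*(x - 3)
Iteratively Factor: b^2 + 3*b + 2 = (b + 1)*(b + 2)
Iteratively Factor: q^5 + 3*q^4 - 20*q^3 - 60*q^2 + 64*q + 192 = (q - 4)*(q^4 + 7*q^3 + 8*q^2 - 28*q - 48) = (q - 4)*(q + 3)*(q^3 + 4*q^2 - 4*q - 16) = (q - 4)*(q + 3)*(q + 4)*(q^2 - 4) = (q - 4)*(q + 2)*(q + 3)*(q + 4)*(q - 2)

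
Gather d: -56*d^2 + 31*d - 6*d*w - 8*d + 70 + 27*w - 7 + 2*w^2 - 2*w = -56*d^2 + d*(23 - 6*w) + 2*w^2 + 25*w + 63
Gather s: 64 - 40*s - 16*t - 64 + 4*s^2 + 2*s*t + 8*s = 4*s^2 + s*(2*t - 32) - 16*t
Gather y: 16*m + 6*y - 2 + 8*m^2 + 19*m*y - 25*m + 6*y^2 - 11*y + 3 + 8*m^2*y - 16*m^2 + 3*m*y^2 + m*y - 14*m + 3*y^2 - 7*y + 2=-8*m^2 - 23*m + y^2*(3*m + 9) + y*(8*m^2 + 20*m - 12) + 3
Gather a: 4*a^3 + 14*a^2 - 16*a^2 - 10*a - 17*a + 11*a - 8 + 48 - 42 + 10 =4*a^3 - 2*a^2 - 16*a + 8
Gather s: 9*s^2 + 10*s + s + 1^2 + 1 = 9*s^2 + 11*s + 2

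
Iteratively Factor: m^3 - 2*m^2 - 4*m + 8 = (m - 2)*(m^2 - 4) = (m - 2)*(m + 2)*(m - 2)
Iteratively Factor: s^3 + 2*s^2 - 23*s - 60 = (s + 3)*(s^2 - s - 20) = (s + 3)*(s + 4)*(s - 5)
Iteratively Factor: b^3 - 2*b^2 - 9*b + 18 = (b + 3)*(b^2 - 5*b + 6) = (b - 2)*(b + 3)*(b - 3)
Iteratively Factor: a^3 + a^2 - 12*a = (a + 4)*(a^2 - 3*a) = (a - 3)*(a + 4)*(a)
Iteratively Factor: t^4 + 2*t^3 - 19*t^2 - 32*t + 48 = (t + 3)*(t^3 - t^2 - 16*t + 16) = (t + 3)*(t + 4)*(t^2 - 5*t + 4) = (t - 4)*(t + 3)*(t + 4)*(t - 1)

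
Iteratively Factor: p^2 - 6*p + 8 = (p - 4)*(p - 2)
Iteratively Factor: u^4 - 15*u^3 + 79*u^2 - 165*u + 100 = (u - 5)*(u^3 - 10*u^2 + 29*u - 20) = (u - 5)*(u - 1)*(u^2 - 9*u + 20) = (u - 5)*(u - 4)*(u - 1)*(u - 5)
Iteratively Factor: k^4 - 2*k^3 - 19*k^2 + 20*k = (k)*(k^3 - 2*k^2 - 19*k + 20) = k*(k + 4)*(k^2 - 6*k + 5) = k*(k - 5)*(k + 4)*(k - 1)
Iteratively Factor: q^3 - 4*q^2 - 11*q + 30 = (q - 5)*(q^2 + q - 6) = (q - 5)*(q + 3)*(q - 2)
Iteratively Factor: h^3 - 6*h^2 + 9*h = (h - 3)*(h^2 - 3*h) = h*(h - 3)*(h - 3)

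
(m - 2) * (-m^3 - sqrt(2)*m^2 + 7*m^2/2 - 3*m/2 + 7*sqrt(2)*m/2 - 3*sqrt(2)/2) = -m^4 - sqrt(2)*m^3 + 11*m^3/2 - 17*m^2/2 + 11*sqrt(2)*m^2/2 - 17*sqrt(2)*m/2 + 3*m + 3*sqrt(2)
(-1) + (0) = -1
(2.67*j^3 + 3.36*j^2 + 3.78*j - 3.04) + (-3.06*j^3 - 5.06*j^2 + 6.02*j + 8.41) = -0.39*j^3 - 1.7*j^2 + 9.8*j + 5.37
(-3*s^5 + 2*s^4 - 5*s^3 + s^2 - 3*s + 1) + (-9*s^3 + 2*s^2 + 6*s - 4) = -3*s^5 + 2*s^4 - 14*s^3 + 3*s^2 + 3*s - 3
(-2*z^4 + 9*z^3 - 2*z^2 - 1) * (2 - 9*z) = 18*z^5 - 85*z^4 + 36*z^3 - 4*z^2 + 9*z - 2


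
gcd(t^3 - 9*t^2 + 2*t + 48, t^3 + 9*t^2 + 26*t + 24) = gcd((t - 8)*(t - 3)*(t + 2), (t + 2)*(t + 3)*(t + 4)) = t + 2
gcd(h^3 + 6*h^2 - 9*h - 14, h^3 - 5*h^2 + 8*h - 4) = h - 2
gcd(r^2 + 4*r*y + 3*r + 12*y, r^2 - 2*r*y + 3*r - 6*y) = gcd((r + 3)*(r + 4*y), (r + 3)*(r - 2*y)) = r + 3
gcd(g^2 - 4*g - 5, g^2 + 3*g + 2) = g + 1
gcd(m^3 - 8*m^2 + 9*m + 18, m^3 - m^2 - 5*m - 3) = m^2 - 2*m - 3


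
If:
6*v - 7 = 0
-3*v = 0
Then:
No Solution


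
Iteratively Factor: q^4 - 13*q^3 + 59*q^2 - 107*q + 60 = (q - 4)*(q^3 - 9*q^2 + 23*q - 15) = (q - 4)*(q - 1)*(q^2 - 8*q + 15) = (q - 4)*(q - 3)*(q - 1)*(q - 5)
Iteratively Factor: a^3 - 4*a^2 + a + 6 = (a - 2)*(a^2 - 2*a - 3) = (a - 3)*(a - 2)*(a + 1)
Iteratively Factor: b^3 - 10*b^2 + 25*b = (b - 5)*(b^2 - 5*b) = b*(b - 5)*(b - 5)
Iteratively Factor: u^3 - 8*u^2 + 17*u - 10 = (u - 1)*(u^2 - 7*u + 10) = (u - 5)*(u - 1)*(u - 2)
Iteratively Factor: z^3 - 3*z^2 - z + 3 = (z - 1)*(z^2 - 2*z - 3) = (z - 3)*(z - 1)*(z + 1)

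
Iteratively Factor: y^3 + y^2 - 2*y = (y)*(y^2 + y - 2) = y*(y - 1)*(y + 2)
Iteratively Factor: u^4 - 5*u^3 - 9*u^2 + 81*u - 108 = (u - 3)*(u^3 - 2*u^2 - 15*u + 36) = (u - 3)*(u + 4)*(u^2 - 6*u + 9) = (u - 3)^2*(u + 4)*(u - 3)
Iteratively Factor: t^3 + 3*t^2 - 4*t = (t + 4)*(t^2 - t) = t*(t + 4)*(t - 1)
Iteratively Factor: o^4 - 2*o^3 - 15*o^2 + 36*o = (o + 4)*(o^3 - 6*o^2 + 9*o) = (o - 3)*(o + 4)*(o^2 - 3*o) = (o - 3)^2*(o + 4)*(o)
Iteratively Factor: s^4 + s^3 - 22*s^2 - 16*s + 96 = (s - 4)*(s^3 + 5*s^2 - 2*s - 24) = (s - 4)*(s - 2)*(s^2 + 7*s + 12) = (s - 4)*(s - 2)*(s + 3)*(s + 4)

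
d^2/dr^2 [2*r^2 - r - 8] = 4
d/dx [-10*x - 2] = -10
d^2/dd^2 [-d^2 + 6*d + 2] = -2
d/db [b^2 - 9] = 2*b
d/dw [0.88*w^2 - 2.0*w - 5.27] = 1.76*w - 2.0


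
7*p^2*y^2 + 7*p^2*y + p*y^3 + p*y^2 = y*(7*p + y)*(p*y + p)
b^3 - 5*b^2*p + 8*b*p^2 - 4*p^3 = (b - 2*p)^2*(b - p)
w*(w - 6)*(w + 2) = w^3 - 4*w^2 - 12*w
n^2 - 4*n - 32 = (n - 8)*(n + 4)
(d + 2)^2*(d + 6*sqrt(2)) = d^3 + 4*d^2 + 6*sqrt(2)*d^2 + 4*d + 24*sqrt(2)*d + 24*sqrt(2)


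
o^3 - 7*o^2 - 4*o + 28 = (o - 7)*(o - 2)*(o + 2)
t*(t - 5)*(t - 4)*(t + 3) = t^4 - 6*t^3 - 7*t^2 + 60*t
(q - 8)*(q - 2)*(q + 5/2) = q^3 - 15*q^2/2 - 9*q + 40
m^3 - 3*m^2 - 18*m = m*(m - 6)*(m + 3)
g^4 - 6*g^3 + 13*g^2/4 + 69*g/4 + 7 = (g - 4)*(g - 7/2)*(g + 1/2)*(g + 1)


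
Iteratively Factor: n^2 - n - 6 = (n + 2)*(n - 3)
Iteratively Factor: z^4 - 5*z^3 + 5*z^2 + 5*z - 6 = (z - 2)*(z^3 - 3*z^2 - z + 3) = (z - 2)*(z - 1)*(z^2 - 2*z - 3) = (z - 3)*(z - 2)*(z - 1)*(z + 1)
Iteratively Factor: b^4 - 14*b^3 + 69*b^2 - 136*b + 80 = (b - 4)*(b^3 - 10*b^2 + 29*b - 20) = (b - 4)*(b - 1)*(b^2 - 9*b + 20) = (b - 4)^2*(b - 1)*(b - 5)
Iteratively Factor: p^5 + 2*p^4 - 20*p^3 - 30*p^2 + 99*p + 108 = (p + 3)*(p^4 - p^3 - 17*p^2 + 21*p + 36) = (p - 3)*(p + 3)*(p^3 + 2*p^2 - 11*p - 12) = (p - 3)^2*(p + 3)*(p^2 + 5*p + 4) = (p - 3)^2*(p + 3)*(p + 4)*(p + 1)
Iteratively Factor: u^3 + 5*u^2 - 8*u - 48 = (u + 4)*(u^2 + u - 12) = (u + 4)^2*(u - 3)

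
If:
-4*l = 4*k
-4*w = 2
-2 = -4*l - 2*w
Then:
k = -3/4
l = 3/4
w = -1/2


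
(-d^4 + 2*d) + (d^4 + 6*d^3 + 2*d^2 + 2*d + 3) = 6*d^3 + 2*d^2 + 4*d + 3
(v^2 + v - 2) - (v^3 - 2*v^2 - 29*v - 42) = -v^3 + 3*v^2 + 30*v + 40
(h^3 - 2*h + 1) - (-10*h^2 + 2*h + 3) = h^3 + 10*h^2 - 4*h - 2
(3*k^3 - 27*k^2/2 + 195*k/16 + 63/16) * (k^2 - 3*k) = 3*k^5 - 45*k^4/2 + 843*k^3/16 - 261*k^2/8 - 189*k/16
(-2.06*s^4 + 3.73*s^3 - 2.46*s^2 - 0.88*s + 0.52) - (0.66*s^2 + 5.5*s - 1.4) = -2.06*s^4 + 3.73*s^3 - 3.12*s^2 - 6.38*s + 1.92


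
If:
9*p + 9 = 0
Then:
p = -1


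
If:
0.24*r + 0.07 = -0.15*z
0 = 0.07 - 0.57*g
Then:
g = 0.12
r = -0.625*z - 0.291666666666667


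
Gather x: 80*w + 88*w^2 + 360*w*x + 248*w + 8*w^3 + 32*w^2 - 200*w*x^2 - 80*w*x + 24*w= 8*w^3 + 120*w^2 - 200*w*x^2 + 280*w*x + 352*w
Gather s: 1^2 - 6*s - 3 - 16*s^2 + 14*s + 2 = -16*s^2 + 8*s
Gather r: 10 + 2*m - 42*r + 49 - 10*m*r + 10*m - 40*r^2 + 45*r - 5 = 12*m - 40*r^2 + r*(3 - 10*m) + 54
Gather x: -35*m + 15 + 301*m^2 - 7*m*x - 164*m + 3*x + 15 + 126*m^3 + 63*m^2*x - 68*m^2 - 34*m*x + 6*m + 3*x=126*m^3 + 233*m^2 - 193*m + x*(63*m^2 - 41*m + 6) + 30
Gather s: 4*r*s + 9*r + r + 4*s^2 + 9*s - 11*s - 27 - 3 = 10*r + 4*s^2 + s*(4*r - 2) - 30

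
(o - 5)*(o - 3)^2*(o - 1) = o^4 - 12*o^3 + 50*o^2 - 84*o + 45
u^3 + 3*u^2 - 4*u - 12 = (u - 2)*(u + 2)*(u + 3)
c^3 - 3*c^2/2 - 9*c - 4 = (c - 4)*(c + 1/2)*(c + 2)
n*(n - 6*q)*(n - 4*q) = n^3 - 10*n^2*q + 24*n*q^2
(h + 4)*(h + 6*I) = h^2 + 4*h + 6*I*h + 24*I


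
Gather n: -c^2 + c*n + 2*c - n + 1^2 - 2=-c^2 + 2*c + n*(c - 1) - 1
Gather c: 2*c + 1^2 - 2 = 2*c - 1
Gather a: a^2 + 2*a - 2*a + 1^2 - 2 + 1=a^2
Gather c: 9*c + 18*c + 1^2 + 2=27*c + 3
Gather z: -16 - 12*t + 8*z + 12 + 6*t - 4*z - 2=-6*t + 4*z - 6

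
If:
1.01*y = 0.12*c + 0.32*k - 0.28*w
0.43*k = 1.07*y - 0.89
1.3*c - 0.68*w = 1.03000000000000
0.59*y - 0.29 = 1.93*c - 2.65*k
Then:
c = -0.87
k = -0.65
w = -3.17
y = 0.57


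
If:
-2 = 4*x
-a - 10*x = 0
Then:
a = 5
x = -1/2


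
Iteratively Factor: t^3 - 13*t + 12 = (t - 3)*(t^2 + 3*t - 4) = (t - 3)*(t - 1)*(t + 4)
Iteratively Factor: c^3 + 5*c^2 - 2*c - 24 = (c + 3)*(c^2 + 2*c - 8) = (c + 3)*(c + 4)*(c - 2)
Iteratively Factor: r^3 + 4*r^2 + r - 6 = (r + 3)*(r^2 + r - 2) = (r + 2)*(r + 3)*(r - 1)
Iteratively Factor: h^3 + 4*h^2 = (h + 4)*(h^2) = h*(h + 4)*(h)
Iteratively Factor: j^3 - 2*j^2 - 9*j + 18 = (j + 3)*(j^2 - 5*j + 6) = (j - 3)*(j + 3)*(j - 2)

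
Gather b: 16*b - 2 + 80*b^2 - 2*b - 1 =80*b^2 + 14*b - 3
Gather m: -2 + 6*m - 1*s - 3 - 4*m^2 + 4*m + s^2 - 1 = -4*m^2 + 10*m + s^2 - s - 6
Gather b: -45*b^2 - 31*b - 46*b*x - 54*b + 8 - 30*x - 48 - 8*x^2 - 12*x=-45*b^2 + b*(-46*x - 85) - 8*x^2 - 42*x - 40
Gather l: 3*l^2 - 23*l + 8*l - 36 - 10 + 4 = 3*l^2 - 15*l - 42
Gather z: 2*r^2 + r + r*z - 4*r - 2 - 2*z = 2*r^2 - 3*r + z*(r - 2) - 2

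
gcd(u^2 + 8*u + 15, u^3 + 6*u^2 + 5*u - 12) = u + 3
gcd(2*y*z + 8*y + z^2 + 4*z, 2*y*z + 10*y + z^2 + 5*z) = 2*y + z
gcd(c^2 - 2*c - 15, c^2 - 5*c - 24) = c + 3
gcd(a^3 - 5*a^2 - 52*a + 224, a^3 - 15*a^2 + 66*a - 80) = a - 8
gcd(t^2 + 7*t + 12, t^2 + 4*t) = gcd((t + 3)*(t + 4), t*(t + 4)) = t + 4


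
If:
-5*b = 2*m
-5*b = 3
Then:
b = -3/5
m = 3/2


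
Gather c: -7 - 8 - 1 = -16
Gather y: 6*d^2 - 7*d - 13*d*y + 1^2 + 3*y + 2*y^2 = 6*d^2 - 7*d + 2*y^2 + y*(3 - 13*d) + 1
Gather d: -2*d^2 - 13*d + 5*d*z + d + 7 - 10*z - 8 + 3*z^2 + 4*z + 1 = -2*d^2 + d*(5*z - 12) + 3*z^2 - 6*z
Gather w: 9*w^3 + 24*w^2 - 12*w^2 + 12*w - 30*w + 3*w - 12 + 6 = 9*w^3 + 12*w^2 - 15*w - 6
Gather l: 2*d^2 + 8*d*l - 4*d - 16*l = 2*d^2 - 4*d + l*(8*d - 16)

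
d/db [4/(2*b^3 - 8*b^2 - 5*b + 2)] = 4*(-6*b^2 + 16*b + 5)/(2*b^3 - 8*b^2 - 5*b + 2)^2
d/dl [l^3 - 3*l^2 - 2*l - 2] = 3*l^2 - 6*l - 2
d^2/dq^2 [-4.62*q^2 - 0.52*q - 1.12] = -9.24000000000000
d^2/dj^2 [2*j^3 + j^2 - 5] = 12*j + 2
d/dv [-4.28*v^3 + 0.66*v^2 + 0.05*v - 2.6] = -12.84*v^2 + 1.32*v + 0.05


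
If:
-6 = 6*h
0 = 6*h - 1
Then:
No Solution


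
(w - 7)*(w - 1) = w^2 - 8*w + 7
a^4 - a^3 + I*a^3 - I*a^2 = a^2*(a - 1)*(a + I)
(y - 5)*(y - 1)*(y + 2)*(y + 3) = y^4 - y^3 - 19*y^2 - 11*y + 30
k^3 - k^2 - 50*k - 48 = (k - 8)*(k + 1)*(k + 6)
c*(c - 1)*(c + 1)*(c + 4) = c^4 + 4*c^3 - c^2 - 4*c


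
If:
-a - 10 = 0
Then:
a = -10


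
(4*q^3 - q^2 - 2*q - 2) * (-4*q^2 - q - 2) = -16*q^5 + q^3 + 12*q^2 + 6*q + 4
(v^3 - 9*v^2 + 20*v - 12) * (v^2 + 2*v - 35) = v^5 - 7*v^4 - 33*v^3 + 343*v^2 - 724*v + 420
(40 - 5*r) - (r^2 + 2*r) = -r^2 - 7*r + 40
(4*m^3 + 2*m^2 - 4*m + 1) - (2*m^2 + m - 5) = 4*m^3 - 5*m + 6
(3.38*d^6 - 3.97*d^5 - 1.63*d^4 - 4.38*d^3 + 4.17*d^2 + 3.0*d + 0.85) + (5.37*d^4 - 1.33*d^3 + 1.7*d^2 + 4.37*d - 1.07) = 3.38*d^6 - 3.97*d^5 + 3.74*d^4 - 5.71*d^3 + 5.87*d^2 + 7.37*d - 0.22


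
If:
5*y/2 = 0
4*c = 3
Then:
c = 3/4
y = 0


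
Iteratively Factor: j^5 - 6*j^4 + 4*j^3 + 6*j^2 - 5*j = (j)*(j^4 - 6*j^3 + 4*j^2 + 6*j - 5) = j*(j - 5)*(j^3 - j^2 - j + 1) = j*(j - 5)*(j + 1)*(j^2 - 2*j + 1) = j*(j - 5)*(j - 1)*(j + 1)*(j - 1)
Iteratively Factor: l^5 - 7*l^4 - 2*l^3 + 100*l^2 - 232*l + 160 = (l - 2)*(l^4 - 5*l^3 - 12*l^2 + 76*l - 80) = (l - 2)*(l + 4)*(l^3 - 9*l^2 + 24*l - 20) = (l - 2)^2*(l + 4)*(l^2 - 7*l + 10) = (l - 2)^3*(l + 4)*(l - 5)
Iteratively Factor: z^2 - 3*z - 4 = (z + 1)*(z - 4)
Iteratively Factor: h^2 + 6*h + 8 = (h + 4)*(h + 2)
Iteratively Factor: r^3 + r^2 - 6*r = (r)*(r^2 + r - 6) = r*(r - 2)*(r + 3)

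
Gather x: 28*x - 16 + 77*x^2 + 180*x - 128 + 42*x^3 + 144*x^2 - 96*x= 42*x^3 + 221*x^2 + 112*x - 144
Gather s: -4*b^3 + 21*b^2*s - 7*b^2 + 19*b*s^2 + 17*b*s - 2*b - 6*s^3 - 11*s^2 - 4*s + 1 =-4*b^3 - 7*b^2 - 2*b - 6*s^3 + s^2*(19*b - 11) + s*(21*b^2 + 17*b - 4) + 1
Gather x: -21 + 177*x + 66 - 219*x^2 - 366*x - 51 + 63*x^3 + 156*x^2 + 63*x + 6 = 63*x^3 - 63*x^2 - 126*x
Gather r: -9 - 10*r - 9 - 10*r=-20*r - 18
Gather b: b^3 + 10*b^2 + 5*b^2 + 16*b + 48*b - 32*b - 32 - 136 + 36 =b^3 + 15*b^2 + 32*b - 132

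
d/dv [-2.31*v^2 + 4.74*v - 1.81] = 4.74 - 4.62*v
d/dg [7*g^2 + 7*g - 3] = 14*g + 7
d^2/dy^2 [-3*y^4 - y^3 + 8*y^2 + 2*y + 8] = -36*y^2 - 6*y + 16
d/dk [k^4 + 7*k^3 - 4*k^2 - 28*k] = 4*k^3 + 21*k^2 - 8*k - 28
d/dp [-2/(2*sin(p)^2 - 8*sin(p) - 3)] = 8*(sin(p) - 2)*cos(p)/(8*sin(p) + cos(2*p) + 2)^2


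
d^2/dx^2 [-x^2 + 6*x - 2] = -2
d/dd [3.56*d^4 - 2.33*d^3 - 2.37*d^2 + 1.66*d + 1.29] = 14.24*d^3 - 6.99*d^2 - 4.74*d + 1.66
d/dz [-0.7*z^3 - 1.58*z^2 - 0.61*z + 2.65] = -2.1*z^2 - 3.16*z - 0.61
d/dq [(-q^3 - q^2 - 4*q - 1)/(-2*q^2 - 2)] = (q^4 - q^2 + 4)/(2*(q^4 + 2*q^2 + 1))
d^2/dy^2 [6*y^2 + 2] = 12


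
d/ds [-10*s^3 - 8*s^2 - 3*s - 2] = -30*s^2 - 16*s - 3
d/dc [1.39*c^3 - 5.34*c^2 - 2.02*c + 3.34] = 4.17*c^2 - 10.68*c - 2.02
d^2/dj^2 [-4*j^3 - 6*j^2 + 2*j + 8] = -24*j - 12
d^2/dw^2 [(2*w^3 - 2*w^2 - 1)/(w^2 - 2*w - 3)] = 10*(2*w^3 + 3*w^2 + 12*w - 5)/(w^6 - 6*w^5 + 3*w^4 + 28*w^3 - 9*w^2 - 54*w - 27)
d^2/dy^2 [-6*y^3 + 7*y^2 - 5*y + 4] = 14 - 36*y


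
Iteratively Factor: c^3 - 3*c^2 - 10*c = (c - 5)*(c^2 + 2*c) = c*(c - 5)*(c + 2)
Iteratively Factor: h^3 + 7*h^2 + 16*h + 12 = (h + 3)*(h^2 + 4*h + 4) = (h + 2)*(h + 3)*(h + 2)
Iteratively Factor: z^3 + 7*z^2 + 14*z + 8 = (z + 4)*(z^2 + 3*z + 2) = (z + 1)*(z + 4)*(z + 2)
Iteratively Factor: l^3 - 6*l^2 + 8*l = (l - 4)*(l^2 - 2*l) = l*(l - 4)*(l - 2)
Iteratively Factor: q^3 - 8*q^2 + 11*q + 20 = (q + 1)*(q^2 - 9*q + 20) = (q - 4)*(q + 1)*(q - 5)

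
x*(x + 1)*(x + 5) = x^3 + 6*x^2 + 5*x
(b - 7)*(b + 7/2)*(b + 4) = b^3 + b^2/2 - 77*b/2 - 98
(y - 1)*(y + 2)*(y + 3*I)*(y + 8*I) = y^4 + y^3 + 11*I*y^3 - 26*y^2 + 11*I*y^2 - 24*y - 22*I*y + 48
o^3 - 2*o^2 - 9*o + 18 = (o - 3)*(o - 2)*(o + 3)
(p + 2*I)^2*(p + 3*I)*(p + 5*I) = p^4 + 12*I*p^3 - 51*p^2 - 92*I*p + 60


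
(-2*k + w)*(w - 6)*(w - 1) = -2*k*w^2 + 14*k*w - 12*k + w^3 - 7*w^2 + 6*w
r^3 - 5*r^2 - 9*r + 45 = (r - 5)*(r - 3)*(r + 3)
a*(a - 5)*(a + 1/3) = a^3 - 14*a^2/3 - 5*a/3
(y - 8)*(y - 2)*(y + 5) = y^3 - 5*y^2 - 34*y + 80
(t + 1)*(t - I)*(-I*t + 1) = -I*t^3 - I*t^2 - I*t - I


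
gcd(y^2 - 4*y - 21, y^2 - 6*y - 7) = y - 7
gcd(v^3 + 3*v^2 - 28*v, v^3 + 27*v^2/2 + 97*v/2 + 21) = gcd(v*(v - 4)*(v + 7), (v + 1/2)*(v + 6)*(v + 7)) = v + 7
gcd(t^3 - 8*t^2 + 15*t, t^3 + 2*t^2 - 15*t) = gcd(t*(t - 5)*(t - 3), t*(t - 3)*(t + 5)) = t^2 - 3*t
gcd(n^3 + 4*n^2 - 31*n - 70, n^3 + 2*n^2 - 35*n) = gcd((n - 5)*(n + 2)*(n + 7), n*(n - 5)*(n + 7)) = n^2 + 2*n - 35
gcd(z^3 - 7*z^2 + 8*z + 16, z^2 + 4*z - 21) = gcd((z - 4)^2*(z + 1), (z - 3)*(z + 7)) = 1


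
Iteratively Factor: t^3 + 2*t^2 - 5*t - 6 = (t - 2)*(t^2 + 4*t + 3) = (t - 2)*(t + 3)*(t + 1)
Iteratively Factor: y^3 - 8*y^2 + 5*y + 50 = (y + 2)*(y^2 - 10*y + 25) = (y - 5)*(y + 2)*(y - 5)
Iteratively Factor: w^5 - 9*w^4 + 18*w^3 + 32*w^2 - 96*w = (w + 2)*(w^4 - 11*w^3 + 40*w^2 - 48*w) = (w - 4)*(w + 2)*(w^3 - 7*w^2 + 12*w) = (w - 4)^2*(w + 2)*(w^2 - 3*w) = (w - 4)^2*(w - 3)*(w + 2)*(w)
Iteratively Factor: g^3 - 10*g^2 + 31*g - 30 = (g - 5)*(g^2 - 5*g + 6) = (g - 5)*(g - 2)*(g - 3)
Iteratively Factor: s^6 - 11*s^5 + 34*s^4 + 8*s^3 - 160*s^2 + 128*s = (s - 4)*(s^5 - 7*s^4 + 6*s^3 + 32*s^2 - 32*s) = (s - 4)^2*(s^4 - 3*s^3 - 6*s^2 + 8*s) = (s - 4)^3*(s^3 + s^2 - 2*s) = (s - 4)^3*(s - 1)*(s^2 + 2*s) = s*(s - 4)^3*(s - 1)*(s + 2)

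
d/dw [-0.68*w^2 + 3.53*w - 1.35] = 3.53 - 1.36*w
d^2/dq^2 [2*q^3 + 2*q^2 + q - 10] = 12*q + 4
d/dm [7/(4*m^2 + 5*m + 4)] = 7*(-8*m - 5)/(4*m^2 + 5*m + 4)^2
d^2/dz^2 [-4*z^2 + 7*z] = -8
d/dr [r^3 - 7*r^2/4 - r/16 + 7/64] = 3*r^2 - 7*r/2 - 1/16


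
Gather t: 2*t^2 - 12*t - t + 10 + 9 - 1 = 2*t^2 - 13*t + 18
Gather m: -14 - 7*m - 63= -7*m - 77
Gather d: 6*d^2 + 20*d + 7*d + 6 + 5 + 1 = 6*d^2 + 27*d + 12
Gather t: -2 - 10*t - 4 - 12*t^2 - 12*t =-12*t^2 - 22*t - 6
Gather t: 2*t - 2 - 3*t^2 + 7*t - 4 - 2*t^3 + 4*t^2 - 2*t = -2*t^3 + t^2 + 7*t - 6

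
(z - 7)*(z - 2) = z^2 - 9*z + 14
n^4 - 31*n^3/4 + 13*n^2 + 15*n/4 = n*(n - 5)*(n - 3)*(n + 1/4)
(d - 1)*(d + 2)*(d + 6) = d^3 + 7*d^2 + 4*d - 12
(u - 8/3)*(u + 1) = u^2 - 5*u/3 - 8/3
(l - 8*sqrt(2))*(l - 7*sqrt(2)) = l^2 - 15*sqrt(2)*l + 112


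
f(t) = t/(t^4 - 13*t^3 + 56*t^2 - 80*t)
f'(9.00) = -0.00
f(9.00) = 0.01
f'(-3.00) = 0.00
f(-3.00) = 0.00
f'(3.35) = -5.28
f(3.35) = -1.43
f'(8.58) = -0.01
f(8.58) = 0.01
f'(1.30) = -0.04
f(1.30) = -0.04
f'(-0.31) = -0.01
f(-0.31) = -0.01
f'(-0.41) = -0.01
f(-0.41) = -0.01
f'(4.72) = -5.47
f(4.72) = -6.89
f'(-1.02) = -0.00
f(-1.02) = -0.01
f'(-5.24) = -0.00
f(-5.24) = -0.00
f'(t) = t*(-4*t^3 + 39*t^2 - 112*t + 80)/(t^4 - 13*t^3 + 56*t^2 - 80*t)^2 + 1/(t^4 - 13*t^3 + 56*t^2 - 80*t) = (14 - 3*t)/(t^5 - 22*t^4 + 193*t^3 - 844*t^2 + 1840*t - 1600)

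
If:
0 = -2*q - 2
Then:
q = -1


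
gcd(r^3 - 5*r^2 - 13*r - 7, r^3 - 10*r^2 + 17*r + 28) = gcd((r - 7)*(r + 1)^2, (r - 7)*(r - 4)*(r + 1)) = r^2 - 6*r - 7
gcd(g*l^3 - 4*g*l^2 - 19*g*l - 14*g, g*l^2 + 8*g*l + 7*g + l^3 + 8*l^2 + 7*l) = l + 1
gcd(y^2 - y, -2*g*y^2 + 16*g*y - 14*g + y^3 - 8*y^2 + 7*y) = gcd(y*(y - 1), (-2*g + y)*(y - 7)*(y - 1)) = y - 1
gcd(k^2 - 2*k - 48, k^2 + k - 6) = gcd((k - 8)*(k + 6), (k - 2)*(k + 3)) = 1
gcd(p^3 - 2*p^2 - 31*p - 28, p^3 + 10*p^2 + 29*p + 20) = p^2 + 5*p + 4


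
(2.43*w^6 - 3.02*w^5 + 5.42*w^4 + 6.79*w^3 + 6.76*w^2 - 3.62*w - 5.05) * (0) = 0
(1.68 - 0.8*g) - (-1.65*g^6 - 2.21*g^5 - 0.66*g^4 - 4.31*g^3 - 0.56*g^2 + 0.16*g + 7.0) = 1.65*g^6 + 2.21*g^5 + 0.66*g^4 + 4.31*g^3 + 0.56*g^2 - 0.96*g - 5.32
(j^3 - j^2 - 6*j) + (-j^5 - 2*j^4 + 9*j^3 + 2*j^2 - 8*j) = -j^5 - 2*j^4 + 10*j^3 + j^2 - 14*j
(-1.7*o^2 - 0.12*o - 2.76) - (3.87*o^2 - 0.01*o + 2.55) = -5.57*o^2 - 0.11*o - 5.31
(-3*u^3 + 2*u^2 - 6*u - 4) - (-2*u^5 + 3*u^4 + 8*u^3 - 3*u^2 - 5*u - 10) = 2*u^5 - 3*u^4 - 11*u^3 + 5*u^2 - u + 6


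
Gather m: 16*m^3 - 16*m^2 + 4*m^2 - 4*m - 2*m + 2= 16*m^3 - 12*m^2 - 6*m + 2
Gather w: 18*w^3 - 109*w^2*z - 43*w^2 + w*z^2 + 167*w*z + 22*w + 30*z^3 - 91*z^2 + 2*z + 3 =18*w^3 + w^2*(-109*z - 43) + w*(z^2 + 167*z + 22) + 30*z^3 - 91*z^2 + 2*z + 3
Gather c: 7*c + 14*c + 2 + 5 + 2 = 21*c + 9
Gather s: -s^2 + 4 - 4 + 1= 1 - s^2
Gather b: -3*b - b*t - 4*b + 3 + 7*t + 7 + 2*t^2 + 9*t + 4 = b*(-t - 7) + 2*t^2 + 16*t + 14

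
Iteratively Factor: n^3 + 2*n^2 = (n + 2)*(n^2) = n*(n + 2)*(n)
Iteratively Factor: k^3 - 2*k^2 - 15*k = (k - 5)*(k^2 + 3*k) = k*(k - 5)*(k + 3)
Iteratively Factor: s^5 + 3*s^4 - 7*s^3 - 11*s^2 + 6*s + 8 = (s + 1)*(s^4 + 2*s^3 - 9*s^2 - 2*s + 8) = (s - 2)*(s + 1)*(s^3 + 4*s^2 - s - 4) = (s - 2)*(s + 1)^2*(s^2 + 3*s - 4) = (s - 2)*(s + 1)^2*(s + 4)*(s - 1)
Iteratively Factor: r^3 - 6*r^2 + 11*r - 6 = (r - 2)*(r^2 - 4*r + 3) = (r - 2)*(r - 1)*(r - 3)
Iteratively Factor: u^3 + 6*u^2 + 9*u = (u + 3)*(u^2 + 3*u) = u*(u + 3)*(u + 3)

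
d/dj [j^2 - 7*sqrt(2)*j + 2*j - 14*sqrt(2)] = 2*j - 7*sqrt(2) + 2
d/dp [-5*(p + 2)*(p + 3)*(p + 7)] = -15*p^2 - 120*p - 205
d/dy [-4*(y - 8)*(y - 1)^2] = 4*(17 - 3*y)*(y - 1)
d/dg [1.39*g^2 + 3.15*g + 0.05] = 2.78*g + 3.15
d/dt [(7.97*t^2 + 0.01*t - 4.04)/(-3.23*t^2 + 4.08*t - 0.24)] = (32.5499*t^2 - 29.924*t + 16.4808)/(10.4329*t^4 - 26.3568*t^3 + 18.1968*t^2 - 1.9584*t + 0.0576)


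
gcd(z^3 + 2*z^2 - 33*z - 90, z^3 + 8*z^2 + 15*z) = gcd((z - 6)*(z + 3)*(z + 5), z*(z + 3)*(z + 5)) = z^2 + 8*z + 15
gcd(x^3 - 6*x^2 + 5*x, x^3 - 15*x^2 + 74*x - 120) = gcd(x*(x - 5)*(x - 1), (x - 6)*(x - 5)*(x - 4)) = x - 5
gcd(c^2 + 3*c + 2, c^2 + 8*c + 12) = c + 2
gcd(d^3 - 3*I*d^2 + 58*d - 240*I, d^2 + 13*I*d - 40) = d + 8*I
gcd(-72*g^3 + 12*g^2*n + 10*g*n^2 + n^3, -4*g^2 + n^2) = 2*g - n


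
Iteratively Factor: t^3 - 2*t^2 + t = (t)*(t^2 - 2*t + 1) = t*(t - 1)*(t - 1)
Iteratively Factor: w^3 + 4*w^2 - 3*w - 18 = (w - 2)*(w^2 + 6*w + 9) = (w - 2)*(w + 3)*(w + 3)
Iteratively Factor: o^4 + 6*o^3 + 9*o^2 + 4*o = (o + 1)*(o^3 + 5*o^2 + 4*o) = (o + 1)*(o + 4)*(o^2 + o) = o*(o + 1)*(o + 4)*(o + 1)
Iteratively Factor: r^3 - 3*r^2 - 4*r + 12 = (r + 2)*(r^2 - 5*r + 6) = (r - 3)*(r + 2)*(r - 2)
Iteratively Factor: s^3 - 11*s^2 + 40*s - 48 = (s - 4)*(s^2 - 7*s + 12) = (s - 4)*(s - 3)*(s - 4)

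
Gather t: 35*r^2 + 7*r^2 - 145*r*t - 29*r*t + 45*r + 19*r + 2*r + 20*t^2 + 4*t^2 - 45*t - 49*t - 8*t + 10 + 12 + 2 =42*r^2 + 66*r + 24*t^2 + t*(-174*r - 102) + 24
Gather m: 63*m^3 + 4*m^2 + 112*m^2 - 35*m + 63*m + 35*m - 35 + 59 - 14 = 63*m^3 + 116*m^2 + 63*m + 10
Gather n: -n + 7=7 - n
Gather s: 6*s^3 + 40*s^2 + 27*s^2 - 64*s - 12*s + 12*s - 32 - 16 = 6*s^3 + 67*s^2 - 64*s - 48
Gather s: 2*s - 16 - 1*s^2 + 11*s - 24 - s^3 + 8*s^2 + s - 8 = -s^3 + 7*s^2 + 14*s - 48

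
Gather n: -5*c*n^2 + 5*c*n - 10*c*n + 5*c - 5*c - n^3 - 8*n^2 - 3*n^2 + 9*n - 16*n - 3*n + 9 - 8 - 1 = -n^3 + n^2*(-5*c - 11) + n*(-5*c - 10)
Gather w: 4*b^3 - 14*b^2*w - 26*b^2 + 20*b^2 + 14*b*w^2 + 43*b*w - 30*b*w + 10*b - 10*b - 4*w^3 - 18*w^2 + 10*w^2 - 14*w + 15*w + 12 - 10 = 4*b^3 - 6*b^2 - 4*w^3 + w^2*(14*b - 8) + w*(-14*b^2 + 13*b + 1) + 2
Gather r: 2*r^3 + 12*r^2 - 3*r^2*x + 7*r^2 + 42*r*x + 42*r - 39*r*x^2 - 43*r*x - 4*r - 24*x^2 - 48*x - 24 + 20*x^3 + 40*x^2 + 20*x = 2*r^3 + r^2*(19 - 3*x) + r*(-39*x^2 - x + 38) + 20*x^3 + 16*x^2 - 28*x - 24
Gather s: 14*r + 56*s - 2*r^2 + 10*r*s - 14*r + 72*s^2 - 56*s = -2*r^2 + 10*r*s + 72*s^2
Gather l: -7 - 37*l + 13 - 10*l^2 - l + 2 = -10*l^2 - 38*l + 8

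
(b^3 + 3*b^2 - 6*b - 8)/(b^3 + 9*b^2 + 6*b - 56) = (b + 1)/(b + 7)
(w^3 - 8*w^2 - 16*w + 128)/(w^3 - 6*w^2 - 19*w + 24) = (w^2 - 16)/(w^2 + 2*w - 3)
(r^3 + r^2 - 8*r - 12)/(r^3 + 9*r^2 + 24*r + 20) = (r - 3)/(r + 5)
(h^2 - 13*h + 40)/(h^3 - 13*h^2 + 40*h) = 1/h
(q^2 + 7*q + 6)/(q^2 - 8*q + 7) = (q^2 + 7*q + 6)/(q^2 - 8*q + 7)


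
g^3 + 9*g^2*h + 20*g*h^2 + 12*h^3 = (g + h)*(g + 2*h)*(g + 6*h)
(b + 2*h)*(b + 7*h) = b^2 + 9*b*h + 14*h^2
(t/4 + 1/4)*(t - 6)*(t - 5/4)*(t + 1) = t^4/4 - 21*t^3/16 - 3*t^2/2 + 31*t/16 + 15/8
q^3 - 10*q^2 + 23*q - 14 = (q - 7)*(q - 2)*(q - 1)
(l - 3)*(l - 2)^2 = l^3 - 7*l^2 + 16*l - 12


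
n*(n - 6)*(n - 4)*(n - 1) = n^4 - 11*n^3 + 34*n^2 - 24*n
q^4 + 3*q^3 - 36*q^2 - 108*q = q*(q - 6)*(q + 3)*(q + 6)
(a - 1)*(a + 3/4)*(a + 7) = a^3 + 27*a^2/4 - 5*a/2 - 21/4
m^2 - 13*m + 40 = (m - 8)*(m - 5)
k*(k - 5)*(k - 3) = k^3 - 8*k^2 + 15*k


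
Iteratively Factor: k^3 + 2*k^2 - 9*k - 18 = (k + 2)*(k^2 - 9) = (k - 3)*(k + 2)*(k + 3)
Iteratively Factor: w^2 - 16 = (w + 4)*(w - 4)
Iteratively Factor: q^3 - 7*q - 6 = (q + 1)*(q^2 - q - 6) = (q - 3)*(q + 1)*(q + 2)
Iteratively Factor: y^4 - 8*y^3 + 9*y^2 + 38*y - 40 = (y - 5)*(y^3 - 3*y^2 - 6*y + 8) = (y - 5)*(y - 4)*(y^2 + y - 2) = (y - 5)*(y - 4)*(y + 2)*(y - 1)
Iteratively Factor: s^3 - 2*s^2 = (s)*(s^2 - 2*s) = s^2*(s - 2)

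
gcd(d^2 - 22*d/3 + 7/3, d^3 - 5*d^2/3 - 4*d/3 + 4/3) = 1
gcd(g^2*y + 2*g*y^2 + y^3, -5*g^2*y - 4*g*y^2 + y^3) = g*y + y^2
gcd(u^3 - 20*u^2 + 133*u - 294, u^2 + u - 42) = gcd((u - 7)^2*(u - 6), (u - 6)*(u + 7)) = u - 6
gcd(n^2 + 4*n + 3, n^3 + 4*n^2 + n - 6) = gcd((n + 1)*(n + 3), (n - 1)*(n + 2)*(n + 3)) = n + 3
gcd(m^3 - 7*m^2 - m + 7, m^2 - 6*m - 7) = m^2 - 6*m - 7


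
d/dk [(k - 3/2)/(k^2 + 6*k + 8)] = (k^2 + 6*k - (k + 3)*(2*k - 3) + 8)/(k^2 + 6*k + 8)^2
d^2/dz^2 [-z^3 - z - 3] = -6*z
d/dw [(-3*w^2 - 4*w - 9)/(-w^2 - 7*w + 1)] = (17*w^2 - 24*w - 67)/(w^4 + 14*w^3 + 47*w^2 - 14*w + 1)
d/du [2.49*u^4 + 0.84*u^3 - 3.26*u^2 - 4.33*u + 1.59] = 9.96*u^3 + 2.52*u^2 - 6.52*u - 4.33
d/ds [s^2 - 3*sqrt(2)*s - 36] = 2*s - 3*sqrt(2)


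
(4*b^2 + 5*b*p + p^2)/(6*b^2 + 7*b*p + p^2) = (4*b + p)/(6*b + p)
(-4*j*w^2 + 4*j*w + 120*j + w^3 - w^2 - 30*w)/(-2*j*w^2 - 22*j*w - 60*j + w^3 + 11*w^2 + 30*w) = (-4*j*w + 24*j + w^2 - 6*w)/(-2*j*w - 12*j + w^2 + 6*w)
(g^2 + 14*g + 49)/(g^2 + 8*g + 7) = (g + 7)/(g + 1)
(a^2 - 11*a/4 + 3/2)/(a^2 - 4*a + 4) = (a - 3/4)/(a - 2)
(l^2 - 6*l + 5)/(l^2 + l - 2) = (l - 5)/(l + 2)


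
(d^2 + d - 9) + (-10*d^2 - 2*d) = -9*d^2 - d - 9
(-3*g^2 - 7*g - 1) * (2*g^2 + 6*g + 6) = -6*g^4 - 32*g^3 - 62*g^2 - 48*g - 6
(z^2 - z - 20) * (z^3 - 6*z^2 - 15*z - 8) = z^5 - 7*z^4 - 29*z^3 + 127*z^2 + 308*z + 160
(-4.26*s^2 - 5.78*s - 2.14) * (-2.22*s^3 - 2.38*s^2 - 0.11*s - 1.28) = 9.4572*s^5 + 22.9704*s^4 + 18.9758*s^3 + 11.1818*s^2 + 7.6338*s + 2.7392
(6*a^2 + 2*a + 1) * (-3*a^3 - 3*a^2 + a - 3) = -18*a^5 - 24*a^4 - 3*a^3 - 19*a^2 - 5*a - 3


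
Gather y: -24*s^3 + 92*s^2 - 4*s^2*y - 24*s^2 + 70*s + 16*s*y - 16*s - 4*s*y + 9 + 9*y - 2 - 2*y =-24*s^3 + 68*s^2 + 54*s + y*(-4*s^2 + 12*s + 7) + 7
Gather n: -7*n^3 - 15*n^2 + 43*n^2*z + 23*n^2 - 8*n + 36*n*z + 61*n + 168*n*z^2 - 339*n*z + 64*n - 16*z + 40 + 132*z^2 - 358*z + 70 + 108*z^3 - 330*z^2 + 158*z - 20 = -7*n^3 + n^2*(43*z + 8) + n*(168*z^2 - 303*z + 117) + 108*z^3 - 198*z^2 - 216*z + 90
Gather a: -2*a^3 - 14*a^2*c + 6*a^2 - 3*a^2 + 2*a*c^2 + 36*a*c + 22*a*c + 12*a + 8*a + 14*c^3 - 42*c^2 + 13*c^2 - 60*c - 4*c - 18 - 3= -2*a^3 + a^2*(3 - 14*c) + a*(2*c^2 + 58*c + 20) + 14*c^3 - 29*c^2 - 64*c - 21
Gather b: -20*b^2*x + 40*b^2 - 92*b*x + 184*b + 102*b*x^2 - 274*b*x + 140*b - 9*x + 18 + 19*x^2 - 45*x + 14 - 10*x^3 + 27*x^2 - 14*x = b^2*(40 - 20*x) + b*(102*x^2 - 366*x + 324) - 10*x^3 + 46*x^2 - 68*x + 32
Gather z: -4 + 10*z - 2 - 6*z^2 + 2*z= -6*z^2 + 12*z - 6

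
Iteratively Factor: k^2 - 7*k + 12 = (k - 3)*(k - 4)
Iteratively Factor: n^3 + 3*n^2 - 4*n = (n + 4)*(n^2 - n) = n*(n + 4)*(n - 1)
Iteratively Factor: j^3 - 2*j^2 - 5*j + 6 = (j - 3)*(j^2 + j - 2) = (j - 3)*(j + 2)*(j - 1)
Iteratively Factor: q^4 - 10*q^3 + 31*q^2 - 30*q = (q - 3)*(q^3 - 7*q^2 + 10*q) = (q - 5)*(q - 3)*(q^2 - 2*q) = (q - 5)*(q - 3)*(q - 2)*(q)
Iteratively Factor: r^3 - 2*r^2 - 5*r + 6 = (r - 3)*(r^2 + r - 2) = (r - 3)*(r + 2)*(r - 1)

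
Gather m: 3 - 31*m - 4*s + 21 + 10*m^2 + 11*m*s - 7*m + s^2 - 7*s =10*m^2 + m*(11*s - 38) + s^2 - 11*s + 24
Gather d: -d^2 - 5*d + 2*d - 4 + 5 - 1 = -d^2 - 3*d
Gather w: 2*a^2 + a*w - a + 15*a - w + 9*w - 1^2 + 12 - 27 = 2*a^2 + 14*a + w*(a + 8) - 16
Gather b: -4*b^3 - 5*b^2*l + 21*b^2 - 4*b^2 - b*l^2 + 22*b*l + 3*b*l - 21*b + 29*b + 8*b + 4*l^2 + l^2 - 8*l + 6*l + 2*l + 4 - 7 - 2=-4*b^3 + b^2*(17 - 5*l) + b*(-l^2 + 25*l + 16) + 5*l^2 - 5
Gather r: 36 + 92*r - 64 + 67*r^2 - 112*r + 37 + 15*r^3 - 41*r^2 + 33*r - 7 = 15*r^3 + 26*r^2 + 13*r + 2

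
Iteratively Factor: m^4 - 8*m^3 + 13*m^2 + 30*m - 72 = (m - 3)*(m^3 - 5*m^2 - 2*m + 24) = (m - 3)*(m + 2)*(m^2 - 7*m + 12) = (m - 4)*(m - 3)*(m + 2)*(m - 3)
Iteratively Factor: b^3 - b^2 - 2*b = (b + 1)*(b^2 - 2*b) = (b - 2)*(b + 1)*(b)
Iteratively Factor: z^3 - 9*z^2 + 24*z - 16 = (z - 4)*(z^2 - 5*z + 4) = (z - 4)*(z - 1)*(z - 4)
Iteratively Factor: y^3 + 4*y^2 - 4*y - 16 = (y + 4)*(y^2 - 4) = (y + 2)*(y + 4)*(y - 2)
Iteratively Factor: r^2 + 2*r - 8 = (r - 2)*(r + 4)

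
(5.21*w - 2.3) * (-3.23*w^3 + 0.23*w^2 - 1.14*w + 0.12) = -16.8283*w^4 + 8.6273*w^3 - 6.4684*w^2 + 3.2472*w - 0.276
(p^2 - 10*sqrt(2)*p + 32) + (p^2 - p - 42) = 2*p^2 - 10*sqrt(2)*p - p - 10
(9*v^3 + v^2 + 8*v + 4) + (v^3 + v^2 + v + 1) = 10*v^3 + 2*v^2 + 9*v + 5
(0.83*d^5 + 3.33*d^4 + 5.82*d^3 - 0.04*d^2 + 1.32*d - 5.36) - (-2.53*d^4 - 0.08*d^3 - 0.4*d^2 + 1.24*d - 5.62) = 0.83*d^5 + 5.86*d^4 + 5.9*d^3 + 0.36*d^2 + 0.0800000000000001*d + 0.26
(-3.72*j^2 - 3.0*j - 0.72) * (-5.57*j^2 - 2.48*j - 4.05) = 20.7204*j^4 + 25.9356*j^3 + 26.5164*j^2 + 13.9356*j + 2.916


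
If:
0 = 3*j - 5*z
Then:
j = 5*z/3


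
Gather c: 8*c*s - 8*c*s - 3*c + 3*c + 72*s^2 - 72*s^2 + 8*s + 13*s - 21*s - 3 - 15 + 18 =0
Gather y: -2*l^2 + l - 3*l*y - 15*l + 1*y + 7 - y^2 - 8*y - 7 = -2*l^2 - 14*l - y^2 + y*(-3*l - 7)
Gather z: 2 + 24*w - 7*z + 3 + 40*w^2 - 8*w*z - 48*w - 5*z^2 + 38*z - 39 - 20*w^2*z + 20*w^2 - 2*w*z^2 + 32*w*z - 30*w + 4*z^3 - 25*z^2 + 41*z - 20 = 60*w^2 - 54*w + 4*z^3 + z^2*(-2*w - 30) + z*(-20*w^2 + 24*w + 72) - 54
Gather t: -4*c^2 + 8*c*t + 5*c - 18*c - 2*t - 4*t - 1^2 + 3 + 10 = -4*c^2 - 13*c + t*(8*c - 6) + 12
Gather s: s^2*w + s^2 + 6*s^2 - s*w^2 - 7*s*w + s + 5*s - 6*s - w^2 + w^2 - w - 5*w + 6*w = s^2*(w + 7) + s*(-w^2 - 7*w)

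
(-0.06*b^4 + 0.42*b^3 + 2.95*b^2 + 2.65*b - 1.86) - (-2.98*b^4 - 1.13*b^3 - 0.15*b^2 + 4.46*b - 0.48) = 2.92*b^4 + 1.55*b^3 + 3.1*b^2 - 1.81*b - 1.38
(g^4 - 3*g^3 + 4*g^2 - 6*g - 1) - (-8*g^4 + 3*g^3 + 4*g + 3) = 9*g^4 - 6*g^3 + 4*g^2 - 10*g - 4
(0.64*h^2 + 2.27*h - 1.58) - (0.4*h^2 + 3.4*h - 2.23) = 0.24*h^2 - 1.13*h + 0.65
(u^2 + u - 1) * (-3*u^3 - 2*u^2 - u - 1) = -3*u^5 - 5*u^4 + 1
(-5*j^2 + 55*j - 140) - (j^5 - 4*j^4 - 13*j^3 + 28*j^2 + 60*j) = -j^5 + 4*j^4 + 13*j^3 - 33*j^2 - 5*j - 140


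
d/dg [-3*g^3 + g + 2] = 1 - 9*g^2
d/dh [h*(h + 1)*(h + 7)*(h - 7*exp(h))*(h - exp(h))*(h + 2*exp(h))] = -6*h^5*exp(h) + 6*h^5 - 18*h^4*exp(2*h) - 78*h^4*exp(h) + 40*h^4 + 42*h^3*exp(3*h) - 180*h^3*exp(2*h) - 234*h^3*exp(h) + 28*h^3 + 378*h^2*exp(3*h) - 342*h^2*exp(2*h) - 126*h^2*exp(h) + 518*h*exp(3*h) - 126*h*exp(2*h) + 98*exp(3*h)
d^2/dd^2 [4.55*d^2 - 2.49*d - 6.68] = 9.10000000000000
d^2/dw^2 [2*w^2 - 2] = 4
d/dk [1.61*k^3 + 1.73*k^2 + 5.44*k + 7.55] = 4.83*k^2 + 3.46*k + 5.44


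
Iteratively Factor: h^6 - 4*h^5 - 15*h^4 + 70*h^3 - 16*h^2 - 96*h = (h - 4)*(h^5 - 15*h^3 + 10*h^2 + 24*h) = (h - 4)*(h - 2)*(h^4 + 2*h^3 - 11*h^2 - 12*h) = (h - 4)*(h - 3)*(h - 2)*(h^3 + 5*h^2 + 4*h) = (h - 4)*(h - 3)*(h - 2)*(h + 1)*(h^2 + 4*h) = (h - 4)*(h - 3)*(h - 2)*(h + 1)*(h + 4)*(h)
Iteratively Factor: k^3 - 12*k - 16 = (k - 4)*(k^2 + 4*k + 4) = (k - 4)*(k + 2)*(k + 2)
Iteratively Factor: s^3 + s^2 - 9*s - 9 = (s + 3)*(s^2 - 2*s - 3) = (s - 3)*(s + 3)*(s + 1)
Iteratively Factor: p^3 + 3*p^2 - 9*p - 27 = (p - 3)*(p^2 + 6*p + 9) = (p - 3)*(p + 3)*(p + 3)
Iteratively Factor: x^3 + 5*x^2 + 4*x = (x + 4)*(x^2 + x) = x*(x + 4)*(x + 1)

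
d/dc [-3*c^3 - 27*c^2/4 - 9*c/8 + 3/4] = -9*c^2 - 27*c/2 - 9/8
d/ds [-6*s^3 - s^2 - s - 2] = -18*s^2 - 2*s - 1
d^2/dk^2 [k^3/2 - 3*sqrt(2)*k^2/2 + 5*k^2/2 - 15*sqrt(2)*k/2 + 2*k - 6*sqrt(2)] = 3*k - 3*sqrt(2) + 5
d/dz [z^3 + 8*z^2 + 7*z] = 3*z^2 + 16*z + 7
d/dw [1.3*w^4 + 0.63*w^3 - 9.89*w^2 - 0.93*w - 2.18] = 5.2*w^3 + 1.89*w^2 - 19.78*w - 0.93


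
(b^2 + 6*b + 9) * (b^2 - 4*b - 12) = b^4 + 2*b^3 - 27*b^2 - 108*b - 108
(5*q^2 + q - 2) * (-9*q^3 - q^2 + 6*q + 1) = -45*q^5 - 14*q^4 + 47*q^3 + 13*q^2 - 11*q - 2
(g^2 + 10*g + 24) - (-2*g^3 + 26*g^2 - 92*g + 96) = 2*g^3 - 25*g^2 + 102*g - 72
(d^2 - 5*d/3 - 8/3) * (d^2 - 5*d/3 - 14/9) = d^4 - 10*d^3/3 - 13*d^2/9 + 190*d/27 + 112/27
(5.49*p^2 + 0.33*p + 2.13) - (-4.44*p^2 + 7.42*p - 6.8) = 9.93*p^2 - 7.09*p + 8.93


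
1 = 1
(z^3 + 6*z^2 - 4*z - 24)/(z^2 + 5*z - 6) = (z^2 - 4)/(z - 1)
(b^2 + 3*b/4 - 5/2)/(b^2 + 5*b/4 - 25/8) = 2*(b + 2)/(2*b + 5)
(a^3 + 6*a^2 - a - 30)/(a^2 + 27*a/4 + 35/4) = 4*(a^2 + a - 6)/(4*a + 7)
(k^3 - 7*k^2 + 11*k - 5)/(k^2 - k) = k - 6 + 5/k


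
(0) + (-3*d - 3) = -3*d - 3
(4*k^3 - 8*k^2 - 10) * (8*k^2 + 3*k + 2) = 32*k^5 - 52*k^4 - 16*k^3 - 96*k^2 - 30*k - 20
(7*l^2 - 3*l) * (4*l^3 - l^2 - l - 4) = 28*l^5 - 19*l^4 - 4*l^3 - 25*l^2 + 12*l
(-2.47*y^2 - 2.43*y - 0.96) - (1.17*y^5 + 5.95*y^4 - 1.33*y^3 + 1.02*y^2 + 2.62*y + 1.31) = -1.17*y^5 - 5.95*y^4 + 1.33*y^3 - 3.49*y^2 - 5.05*y - 2.27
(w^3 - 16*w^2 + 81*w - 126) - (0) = w^3 - 16*w^2 + 81*w - 126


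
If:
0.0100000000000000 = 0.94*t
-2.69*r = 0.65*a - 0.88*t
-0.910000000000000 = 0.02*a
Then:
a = -45.50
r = 11.00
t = 0.01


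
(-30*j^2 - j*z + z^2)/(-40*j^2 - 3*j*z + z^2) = (-6*j + z)/(-8*j + z)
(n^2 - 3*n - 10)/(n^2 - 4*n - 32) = (-n^2 + 3*n + 10)/(-n^2 + 4*n + 32)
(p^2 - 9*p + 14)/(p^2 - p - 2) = (p - 7)/(p + 1)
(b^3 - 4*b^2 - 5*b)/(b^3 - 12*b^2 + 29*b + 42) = b*(b - 5)/(b^2 - 13*b + 42)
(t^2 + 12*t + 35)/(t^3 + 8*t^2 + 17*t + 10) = (t + 7)/(t^2 + 3*t + 2)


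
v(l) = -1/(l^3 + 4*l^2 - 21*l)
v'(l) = -(-3*l^2 - 8*l + 21)/(l^3 + 4*l^2 - 21*l)^2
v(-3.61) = -0.01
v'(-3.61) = -0.00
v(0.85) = 0.07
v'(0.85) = -0.06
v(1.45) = 0.05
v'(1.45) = -0.01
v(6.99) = -0.00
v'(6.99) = 0.00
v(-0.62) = -0.07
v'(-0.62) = -0.12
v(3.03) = -1.10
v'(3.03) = 37.03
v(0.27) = 0.19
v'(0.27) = -0.65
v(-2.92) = -0.01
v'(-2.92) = -0.00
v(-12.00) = 0.00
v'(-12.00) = 0.00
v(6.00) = 0.00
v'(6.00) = 0.00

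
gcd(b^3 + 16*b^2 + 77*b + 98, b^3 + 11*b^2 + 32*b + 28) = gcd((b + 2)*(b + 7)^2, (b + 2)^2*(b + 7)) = b^2 + 9*b + 14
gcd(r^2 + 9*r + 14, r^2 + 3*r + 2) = r + 2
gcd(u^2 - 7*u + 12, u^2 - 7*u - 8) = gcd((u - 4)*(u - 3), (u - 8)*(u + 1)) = 1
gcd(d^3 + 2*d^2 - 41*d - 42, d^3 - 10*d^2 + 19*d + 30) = d^2 - 5*d - 6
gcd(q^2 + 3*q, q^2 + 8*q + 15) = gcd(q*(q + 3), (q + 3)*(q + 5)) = q + 3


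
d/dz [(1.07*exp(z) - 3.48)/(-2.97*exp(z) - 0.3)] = -10.6566*exp(z)/(2.97*exp(z) + 0.3)^2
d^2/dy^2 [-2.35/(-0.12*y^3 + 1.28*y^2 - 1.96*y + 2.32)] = ((6.016 - 1.692*y)*(0.12*y^3 - 1.28*y^2 + 1.96*y - 2.32) + 2.35*(0.36*y^2 - 2.56*y + 1.96)*(0.72*y^2 - 5.12*y + 3.92))/(0.12*y^3 - 1.28*y^2 + 1.96*y - 2.32)^3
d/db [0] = 0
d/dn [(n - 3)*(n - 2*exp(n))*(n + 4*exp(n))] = 2*n^2*exp(n) + 3*n^2 - 16*n*exp(2*n) - 2*n*exp(n) - 6*n + 40*exp(2*n) - 6*exp(n)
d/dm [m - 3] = 1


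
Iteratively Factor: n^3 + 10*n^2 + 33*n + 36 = (n + 4)*(n^2 + 6*n + 9) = (n + 3)*(n + 4)*(n + 3)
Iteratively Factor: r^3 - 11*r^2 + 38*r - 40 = (r - 4)*(r^2 - 7*r + 10) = (r - 4)*(r - 2)*(r - 5)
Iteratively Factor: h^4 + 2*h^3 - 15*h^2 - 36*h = (h + 3)*(h^3 - h^2 - 12*h) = (h - 4)*(h + 3)*(h^2 + 3*h) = h*(h - 4)*(h + 3)*(h + 3)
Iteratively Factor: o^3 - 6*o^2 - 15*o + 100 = (o + 4)*(o^2 - 10*o + 25) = (o - 5)*(o + 4)*(o - 5)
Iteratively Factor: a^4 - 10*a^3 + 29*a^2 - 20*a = (a)*(a^3 - 10*a^2 + 29*a - 20) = a*(a - 4)*(a^2 - 6*a + 5) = a*(a - 5)*(a - 4)*(a - 1)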